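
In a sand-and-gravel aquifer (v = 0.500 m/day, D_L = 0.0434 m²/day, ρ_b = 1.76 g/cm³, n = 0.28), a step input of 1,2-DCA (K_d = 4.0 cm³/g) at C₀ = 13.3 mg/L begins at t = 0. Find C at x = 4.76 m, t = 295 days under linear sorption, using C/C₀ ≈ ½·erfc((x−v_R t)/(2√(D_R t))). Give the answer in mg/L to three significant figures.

10.8 mg/L

Retardation factor R = 1 + ρ_b·K_d/n = 1 + 1.76 × 4.0/0.28 = 26.14.
Sorption retards both mechanisms: v_R = v/R = 0.01913 m/day, D_R = D/R = 0.001660 m²/day.
v_R·t = 0.01913 × 295 = 5.64335 m; 2√(D_R t) = 1.400 m; argument = (4.76 − 5.64335)/1.400 = -0.6310.
C = C₀ × ½·erfc(-0.6310) = 13.3 × 0.8139 = 10.8 mg/L.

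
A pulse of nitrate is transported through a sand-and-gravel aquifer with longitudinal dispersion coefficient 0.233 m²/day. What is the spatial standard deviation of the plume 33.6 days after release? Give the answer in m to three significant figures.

Dispersive spreading gives a Gaussian with σ² = 2Dt; advection only shifts the center.
σ = √(2 × 0.233 × 33.6) = 3.96 m.

3.96 m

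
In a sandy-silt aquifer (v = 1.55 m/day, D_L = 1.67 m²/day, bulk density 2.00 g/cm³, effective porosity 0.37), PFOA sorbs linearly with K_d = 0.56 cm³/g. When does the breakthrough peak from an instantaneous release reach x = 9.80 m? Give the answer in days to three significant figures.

22.8 days

Retardation factor R = 1 + ρ_b·K_d/n = 1 + 2.00 × 0.56/0.37 = 4.027.
Sorption retards both mechanisms: v_R = v/R = 0.3849 m/day, D_R = D/R = 0.4147 m²/day.
Peak time from v_R²t² + 2D_R t − x² = 0: t = (√(D_R² + v_R²x²) − D_R)/v_R².
√(D_R² + v_R²x²) = √(0.4147² + 0.3849² × 9.80²) = 3.795; v_R² = 0.1481.
t = (3.795 − 0.4147)/0.1481 = 22.8 days.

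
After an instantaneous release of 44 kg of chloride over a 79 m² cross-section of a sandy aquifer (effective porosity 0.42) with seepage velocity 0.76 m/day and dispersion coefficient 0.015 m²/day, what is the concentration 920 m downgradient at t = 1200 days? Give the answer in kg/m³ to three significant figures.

0.0362 kg/m³

For an instantaneous plane source, C(x,t) = M/(n_e·A·√(4πDt)) · exp(−(x−vt)²/(4Dt)), with n_e·A the pore (flow) area.
Plume center vt = 0.76 × 1200 = 912 m, so the well at 920 m is 8 m downgradient of the peak.
√(4πDt) = 15.04 m, giving peak height M/(n_e·A·√(4πDt)) = 44/(0.42 × 79 × 15.04) = 0.08817 kg/m³.
(x−vt)²/(4Dt) = (8)²/(4 × 0.015 × 1200) = 0.8889; exp(−0.8889) = 0.4111.
C = 0.08817 × 0.4111 = 0.0362 kg/m³.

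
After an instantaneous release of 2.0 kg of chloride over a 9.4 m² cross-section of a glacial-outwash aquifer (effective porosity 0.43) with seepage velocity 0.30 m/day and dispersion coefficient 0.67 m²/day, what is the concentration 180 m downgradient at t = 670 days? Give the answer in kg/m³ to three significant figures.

0.00515 kg/m³

For an instantaneous plane source, C(x,t) = M/(n_e·A·√(4πDt)) · exp(−(x−vt)²/(4Dt)), with n_e·A the pore (flow) area.
Plume center vt = 0.30 × 670 = 201 m, so the well at 180 m is 21 m upgradient of the peak.
√(4πDt) = 75.11 m, giving peak height M/(n_e·A·√(4πDt)) = 2.0/(0.43 × 9.4 × 75.11) = 0.006588 kg/m³.
(x−vt)²/(4Dt) = (-21)²/(4 × 0.67 × 670) = 0.2456; exp(−0.2456) = 0.7822.
C = 0.006588 × 0.7822 = 0.00515 kg/m³.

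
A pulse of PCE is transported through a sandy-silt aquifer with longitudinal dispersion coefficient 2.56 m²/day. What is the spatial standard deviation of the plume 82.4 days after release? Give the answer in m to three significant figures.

Dispersive spreading gives a Gaussian with σ² = 2Dt; advection only shifts the center.
σ = √(2 × 2.56 × 82.4) = 20.5 m.

20.5 m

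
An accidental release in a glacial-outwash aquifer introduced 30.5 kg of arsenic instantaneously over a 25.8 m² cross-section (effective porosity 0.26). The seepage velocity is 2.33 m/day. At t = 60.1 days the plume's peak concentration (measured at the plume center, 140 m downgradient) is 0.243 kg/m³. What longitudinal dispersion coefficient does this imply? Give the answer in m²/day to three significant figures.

0.464 m²/day

At the plume center C_max = M/(n_e·A·√(4πDt)), so D = M²/(4πt·(n_e·A·C_max)²).
n_e·A·C_max = 0.26 × 25.8 × 0.243 = 1.630 kg/m.
D = 30.5²/(4π × 60.1 × 1.630²) = 0.464 m²/day.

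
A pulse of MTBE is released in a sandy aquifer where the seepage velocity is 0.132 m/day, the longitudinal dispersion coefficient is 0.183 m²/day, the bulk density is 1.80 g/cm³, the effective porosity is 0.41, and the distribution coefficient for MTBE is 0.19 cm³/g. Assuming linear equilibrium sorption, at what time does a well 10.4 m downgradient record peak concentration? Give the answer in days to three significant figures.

127 days

Retardation factor R = 1 + ρ_b·K_d/n = 1 + 1.80 × 0.19/0.41 = 1.834.
Sorption retards both mechanisms: v_R = v/R = 0.07197 m/day, D_R = D/R = 0.09978 m²/day.
Peak time from v_R²t² + 2D_R t − x² = 0: t = (√(D_R² + v_R²x²) − D_R)/v_R².
√(D_R² + v_R²x²) = √(0.09978² + 0.07197² × 10.4²) = 0.7551; v_R² = 0.005180.
t = (0.7551 − 0.09978)/0.005180 = 127 days.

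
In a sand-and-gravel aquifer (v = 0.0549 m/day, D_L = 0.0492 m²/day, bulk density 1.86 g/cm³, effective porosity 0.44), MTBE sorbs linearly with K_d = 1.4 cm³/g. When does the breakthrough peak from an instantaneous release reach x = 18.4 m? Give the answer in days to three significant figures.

2210 days

Retardation factor R = 1 + ρ_b·K_d/n = 1 + 1.86 × 1.4/0.44 = 6.918.
Sorption retards both mechanisms: v_R = v/R = 0.007936 m/day, D_R = D/R = 0.007112 m²/day.
Peak time from v_R²t² + 2D_R t − x² = 0: t = (√(D_R² + v_R²x²) − D_R)/v_R².
√(D_R² + v_R²x²) = √(0.007112² + 0.007936² × 18.4²) = 0.1462; v_R² = 6.298e-05.
t = (0.1462 − 0.007112)/6.298e-05 = 2210 days.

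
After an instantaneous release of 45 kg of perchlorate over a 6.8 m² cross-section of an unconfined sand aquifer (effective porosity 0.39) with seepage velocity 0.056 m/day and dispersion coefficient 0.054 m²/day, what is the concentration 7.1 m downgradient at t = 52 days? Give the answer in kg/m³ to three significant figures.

For an instantaneous plane source, C(x,t) = M/(n_e·A·√(4πDt)) · exp(−(x−vt)²/(4Dt)), with n_e·A the pore (flow) area.
Plume center vt = 0.056 × 52 = 2.912 m, so the well at 7.1 m is 4.188 m downgradient of the peak.
√(4πDt) = 5.940 m, giving peak height M/(n_e·A·√(4πDt)) = 45/(0.39 × 6.8 × 5.940) = 2.857 kg/m³.
(x−vt)²/(4Dt) = (4.188)²/(4 × 0.054 × 52) = 1.562; exp(−1.562) = 0.2097.
C = 2.857 × 0.2097 = 0.599 kg/m³.

0.599 kg/m³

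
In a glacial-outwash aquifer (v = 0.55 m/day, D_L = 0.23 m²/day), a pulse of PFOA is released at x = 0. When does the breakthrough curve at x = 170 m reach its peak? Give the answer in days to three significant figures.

308 days

For the 1D instantaneous-source solution, setting ∂C/∂t = 0 at fixed x gives v²t² + 2Dt − x² = 0, so t = (√(D² + v²x²) − D)/v².
√(D² + v²x²) = √(0.23² + 0.55² × 170²) = 93.50; v² = 0.3025.
t = (93.50 − 0.23)/0.3025 = 308 days (vs. the pure-advection estimate x/v = 309 d).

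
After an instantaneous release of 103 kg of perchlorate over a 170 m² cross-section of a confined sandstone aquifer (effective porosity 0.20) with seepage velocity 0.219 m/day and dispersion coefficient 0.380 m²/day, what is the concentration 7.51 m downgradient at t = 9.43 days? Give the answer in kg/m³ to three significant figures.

0.0571 kg/m³

For an instantaneous plane source, C(x,t) = M/(n_e·A·√(4πDt)) · exp(−(x−vt)²/(4Dt)), with n_e·A the pore (flow) area.
Plume center vt = 0.219 × 9.43 = 2.06517 m, so the well at 7.51 m is 5.44483 m downgradient of the peak.
√(4πDt) = 6.710 m, giving peak height M/(n_e·A·√(4πDt)) = 103/(0.20 × 170 × 6.710) = 0.4515 kg/m³.
(x−vt)²/(4Dt) = (5.44483)²/(4 × 0.380 × 9.43) = 2.068; exp(−2.068) = 0.1264.
C = 0.4515 × 0.1264 = 0.0571 kg/m³.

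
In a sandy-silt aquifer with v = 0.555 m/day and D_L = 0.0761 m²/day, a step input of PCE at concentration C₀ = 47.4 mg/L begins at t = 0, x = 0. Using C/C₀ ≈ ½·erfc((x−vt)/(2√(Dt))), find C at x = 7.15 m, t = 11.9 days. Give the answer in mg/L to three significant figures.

16.2 mg/L

For a continuous step input, C/C₀ ≈ ½·erfc((x−vt)/(2√(Dt))).
vt = 0.555 × 11.9 = 6.6045 m and 2√(Dt) = 2√(0.0761 × 11.9) = 1.903 m.
Argument (x−vt)/(2√(Dt)) = (7.15 − 6.6045)/1.903 = 0.2867; ½·erfc(0.2867) = 0.3426.
C = 47.4 × 0.3426 = 16.2 mg/L.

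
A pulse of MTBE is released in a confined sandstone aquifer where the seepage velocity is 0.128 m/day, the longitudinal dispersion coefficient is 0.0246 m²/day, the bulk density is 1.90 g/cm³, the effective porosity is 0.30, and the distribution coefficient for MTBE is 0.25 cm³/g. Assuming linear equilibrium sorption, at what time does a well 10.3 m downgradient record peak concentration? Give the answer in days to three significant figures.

204 days

Retardation factor R = 1 + ρ_b·K_d/n = 1 + 1.90 × 0.25/0.30 = 2.583.
Sorption retards both mechanisms: v_R = v/R = 0.04955 m/day, D_R = D/R = 0.009524 m²/day.
Peak time from v_R²t² + 2D_R t − x² = 0: t = (√(D_R² + v_R²x²) − D_R)/v_R².
√(D_R² + v_R²x²) = √(0.009524² + 0.04955² × 10.3²) = 0.5105; v_R² = 0.002455.
t = (0.5105 − 0.009524)/0.002455 = 204 days.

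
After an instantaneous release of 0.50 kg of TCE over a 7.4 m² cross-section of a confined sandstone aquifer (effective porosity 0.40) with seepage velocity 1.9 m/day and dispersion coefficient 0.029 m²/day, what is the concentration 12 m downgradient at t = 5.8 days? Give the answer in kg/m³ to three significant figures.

For an instantaneous plane source, C(x,t) = M/(n_e·A·√(4πDt)) · exp(−(x−vt)²/(4Dt)), with n_e·A the pore (flow) area.
Plume center vt = 1.9 × 5.8 = 11.02 m, so the well at 12 m is 0.98 m downgradient of the peak.
√(4πDt) = 1.454 m, giving peak height M/(n_e·A·√(4πDt)) = 0.50/(0.40 × 7.4 × 1.454) = 0.1162 kg/m³.
(x−vt)²/(4Dt) = (0.98)²/(4 × 0.029 × 5.8) = 1.427; exp(−1.427) = 0.2400.
C = 0.1162 × 0.2400 = 0.0279 kg/m³.

0.0279 kg/m³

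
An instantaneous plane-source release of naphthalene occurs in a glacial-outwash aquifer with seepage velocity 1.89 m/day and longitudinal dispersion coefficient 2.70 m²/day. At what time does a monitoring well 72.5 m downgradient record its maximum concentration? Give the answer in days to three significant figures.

37.6 days

For the 1D instantaneous-source solution, setting ∂C/∂t = 0 at fixed x gives v²t² + 2Dt − x² = 0, so t = (√(D² + v²x²) − D)/v².
√(D² + v²x²) = √(2.70² + 1.89² × 72.5²) = 137.1; v² = 3.5721.
t = (137.1 − 2.70)/3.5721 = 37.6 days (vs. the pure-advection estimate x/v = 38.4 d).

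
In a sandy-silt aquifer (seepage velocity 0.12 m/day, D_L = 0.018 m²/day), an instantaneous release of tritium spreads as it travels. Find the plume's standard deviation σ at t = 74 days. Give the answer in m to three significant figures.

Dispersive spreading gives a Gaussian with σ² = 2Dt; advection only shifts the center.
σ = √(2 × 0.018 × 74) = 1.63 m.

1.63 m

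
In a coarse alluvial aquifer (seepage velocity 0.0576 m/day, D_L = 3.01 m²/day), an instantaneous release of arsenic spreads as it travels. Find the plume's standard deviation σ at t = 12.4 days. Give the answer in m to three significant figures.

8.64 m

Dispersive spreading gives a Gaussian with σ² = 2Dt; advection only shifts the center.
σ = √(2 × 3.01 × 12.4) = 8.64 m.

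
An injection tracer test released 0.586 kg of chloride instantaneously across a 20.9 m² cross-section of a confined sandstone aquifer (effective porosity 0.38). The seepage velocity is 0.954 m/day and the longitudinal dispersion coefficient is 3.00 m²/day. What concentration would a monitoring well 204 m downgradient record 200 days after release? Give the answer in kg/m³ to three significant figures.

0.000790 kg/m³

For an instantaneous plane source, C(x,t) = M/(n_e·A·√(4πDt)) · exp(−(x−vt)²/(4Dt)), with n_e·A the pore (flow) area.
Plume center vt = 0.954 × 200 = 190.8 m, so the well at 204 m is 13.2 m downgradient of the peak.
√(4πDt) = 86.83 m, giving peak height M/(n_e·A·√(4πDt)) = 0.586/(0.38 × 20.9 × 86.83) = 0.0008498 kg/m³.
(x−vt)²/(4Dt) = (13.2)²/(4 × 3.00 × 200) = 0.07260; exp(−0.07260) = 0.9300.
C = 0.0008498 × 0.9300 = 0.000790 kg/m³.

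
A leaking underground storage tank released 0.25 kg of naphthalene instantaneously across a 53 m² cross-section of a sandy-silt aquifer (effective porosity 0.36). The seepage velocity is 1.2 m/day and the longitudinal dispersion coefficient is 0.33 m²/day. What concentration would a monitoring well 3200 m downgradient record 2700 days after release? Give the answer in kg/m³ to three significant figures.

For an instantaneous plane source, C(x,t) = M/(n_e·A·√(4πDt)) · exp(−(x−vt)²/(4Dt)), with n_e·A the pore (flow) area.
Plume center vt = 1.2 × 2700 = 3240 m, so the well at 3200 m is 40 m upgradient of the peak.
√(4πDt) = 105.8 m, giving peak height M/(n_e·A·√(4πDt)) = 0.25/(0.36 × 53 × 105.8) = 0.0001238 kg/m³.
(x−vt)²/(4Dt) = (-40)²/(4 × 0.33 × 2700) = 0.4489; exp(−0.4489) = 0.6383.
C = 0.0001238 × 0.6383 = 7.90e-05 kg/m³.

7.90e-05 kg/m³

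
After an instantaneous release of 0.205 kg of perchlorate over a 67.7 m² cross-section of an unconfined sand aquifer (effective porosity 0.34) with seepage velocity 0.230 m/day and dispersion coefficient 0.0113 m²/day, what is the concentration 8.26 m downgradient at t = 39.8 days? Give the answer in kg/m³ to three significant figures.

0.00240 kg/m³

For an instantaneous plane source, C(x,t) = M/(n_e·A·√(4πDt)) · exp(−(x−vt)²/(4Dt)), with n_e·A the pore (flow) area.
Plume center vt = 0.230 × 39.8 = 9.154 m, so the well at 8.26 m is 0.894 m upgradient of the peak.
√(4πDt) = 2.377 m, giving peak height M/(n_e·A·√(4πDt)) = 0.205/(0.34 × 67.7 × 2.377) = 0.003747 kg/m³.
(x−vt)²/(4Dt) = (-0.894)²/(4 × 0.0113 × 39.8) = 0.4443; exp(−0.4443) = 0.6413.
C = 0.003747 × 0.6413 = 0.00240 kg/m³.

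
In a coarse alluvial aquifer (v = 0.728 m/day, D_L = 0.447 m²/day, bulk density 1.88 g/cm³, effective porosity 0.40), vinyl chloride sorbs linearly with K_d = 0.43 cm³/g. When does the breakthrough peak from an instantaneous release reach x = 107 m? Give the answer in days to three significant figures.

441 days

Retardation factor R = 1 + ρ_b·K_d/n = 1 + 1.88 × 0.43/0.40 = 3.021.
Sorption retards both mechanisms: v_R = v/R = 0.2410 m/day, D_R = D/R = 0.1480 m²/day.
Peak time from v_R²t² + 2D_R t − x² = 0: t = (√(D_R² + v_R²x²) − D_R)/v_R².
√(D_R² + v_R²x²) = √(0.1480² + 0.2410² × 107²) = 25.79; v_R² = 0.05808.
t = (25.79 − 0.1480)/0.05808 = 441 days.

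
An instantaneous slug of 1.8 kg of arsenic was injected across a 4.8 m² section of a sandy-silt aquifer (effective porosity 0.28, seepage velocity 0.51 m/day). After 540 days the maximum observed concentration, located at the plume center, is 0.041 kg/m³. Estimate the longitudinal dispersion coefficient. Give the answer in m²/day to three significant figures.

At the plume center C_max = M/(n_e·A·√(4πDt)), so D = M²/(4πt·(n_e·A·C_max)²).
n_e·A·C_max = 0.28 × 4.8 × 0.041 = 0.05510 kg/m.
D = 1.8²/(4π × 540 × 0.05510²) = 0.157 m²/day.

0.157 m²/day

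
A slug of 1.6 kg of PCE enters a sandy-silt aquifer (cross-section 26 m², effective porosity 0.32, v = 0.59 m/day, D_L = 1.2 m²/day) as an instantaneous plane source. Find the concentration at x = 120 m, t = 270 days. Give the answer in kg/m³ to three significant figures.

For an instantaneous plane source, C(x,t) = M/(n_e·A·√(4πDt)) · exp(−(x−vt)²/(4Dt)), with n_e·A the pore (flow) area.
Plume center vt = 0.59 × 270 = 159.3 m, so the well at 120 m is 39.3 m upgradient of the peak.
√(4πDt) = 63.81 m, giving peak height M/(n_e·A·√(4πDt)) = 1.6/(0.32 × 26 × 63.81) = 0.003014 kg/m³.
(x−vt)²/(4Dt) = (-39.3)²/(4 × 1.2 × 270) = 1.192; exp(−1.192) = 0.3036.
C = 0.003014 × 0.3036 = 0.000915 kg/m³.

0.000915 kg/m³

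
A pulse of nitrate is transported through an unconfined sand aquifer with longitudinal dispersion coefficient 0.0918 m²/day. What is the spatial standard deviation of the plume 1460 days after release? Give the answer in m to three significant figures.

16.4 m

Dispersive spreading gives a Gaussian with σ² = 2Dt; advection only shifts the center.
σ = √(2 × 0.0918 × 1460) = 16.4 m.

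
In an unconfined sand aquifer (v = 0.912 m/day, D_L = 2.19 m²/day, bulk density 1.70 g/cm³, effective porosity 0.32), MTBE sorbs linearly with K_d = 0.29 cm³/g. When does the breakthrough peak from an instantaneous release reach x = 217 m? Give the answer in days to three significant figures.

598 days

Retardation factor R = 1 + ρ_b·K_d/n = 1 + 1.70 × 0.29/0.32 = 2.541.
Sorption retards both mechanisms: v_R = v/R = 0.3589 m/day, D_R = D/R = 0.8619 m²/day.
Peak time from v_R²t² + 2D_R t − x² = 0: t = (√(D_R² + v_R²x²) − D_R)/v_R².
√(D_R² + v_R²x²) = √(0.8619² + 0.3589² × 217²) = 77.89; v_R² = 0.1288.
t = (77.89 − 0.8619)/0.1288 = 598 days.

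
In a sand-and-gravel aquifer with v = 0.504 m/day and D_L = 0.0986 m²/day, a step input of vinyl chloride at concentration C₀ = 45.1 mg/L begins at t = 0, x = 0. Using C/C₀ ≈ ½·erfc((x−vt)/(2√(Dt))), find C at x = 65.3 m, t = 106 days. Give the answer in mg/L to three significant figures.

0.212 mg/L

For a continuous step input, C/C₀ ≈ ½·erfc((x−vt)/(2√(Dt))).
vt = 0.504 × 106 = 53.424 m and 2√(Dt) = 2√(0.0986 × 106) = 6.466 m.
Argument (x−vt)/(2√(Dt)) = (65.3 − 53.424)/6.466 = 1.837; ½·erfc(1.837) = 0.004690.
C = 45.1 × 0.004690 = 0.212 mg/L.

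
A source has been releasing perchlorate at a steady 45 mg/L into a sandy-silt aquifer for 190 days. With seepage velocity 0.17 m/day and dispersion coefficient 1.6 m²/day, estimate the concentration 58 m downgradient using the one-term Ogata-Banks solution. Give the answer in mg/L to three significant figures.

6.69 mg/L

For a continuous step input, C/C₀ ≈ ½·erfc((x−vt)/(2√(Dt))).
vt = 0.17 × 190 = 32.3 m and 2√(Dt) = 2√(1.6 × 190) = 34.87 m.
Argument (x−vt)/(2√(Dt)) = (58 − 32.3)/34.87 = 0.7370; ½·erfc(0.7370) = 0.1486.
C = 45 × 0.1486 = 6.69 mg/L.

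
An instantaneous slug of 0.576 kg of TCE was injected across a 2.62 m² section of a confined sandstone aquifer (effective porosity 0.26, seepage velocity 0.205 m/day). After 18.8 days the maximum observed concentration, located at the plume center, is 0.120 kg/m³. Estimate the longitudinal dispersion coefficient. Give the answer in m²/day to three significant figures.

0.210 m²/day

At the plume center C_max = M/(n_e·A·√(4πDt)), so D = M²/(4πt·(n_e·A·C_max)²).
n_e·A·C_max = 0.26 × 2.62 × 0.120 = 0.08174 kg/m.
D = 0.576²/(4π × 18.8 × 0.08174²) = 0.210 m²/day.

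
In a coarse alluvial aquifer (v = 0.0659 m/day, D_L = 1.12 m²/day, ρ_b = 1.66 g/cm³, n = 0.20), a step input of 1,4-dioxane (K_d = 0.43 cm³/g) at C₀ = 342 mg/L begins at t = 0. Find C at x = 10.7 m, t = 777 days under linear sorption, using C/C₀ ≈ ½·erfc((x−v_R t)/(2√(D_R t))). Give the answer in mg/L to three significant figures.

Retardation factor R = 1 + ρ_b·K_d/n = 1 + 1.66 × 0.43/0.20 = 4.569.
Sorption retards both mechanisms: v_R = v/R = 0.01442 m/day, D_R = D/R = 0.2451 m²/day.
v_R·t = 0.01442 × 777 = 11.20434 m; 2√(D_R t) = 27.60 m; argument = (10.7 − 11.20434)/27.60 = -0.01827.
C = C₀ × ½·erfc(-0.01827) = 342 × 0.5103 = 175 mg/L.

175 mg/L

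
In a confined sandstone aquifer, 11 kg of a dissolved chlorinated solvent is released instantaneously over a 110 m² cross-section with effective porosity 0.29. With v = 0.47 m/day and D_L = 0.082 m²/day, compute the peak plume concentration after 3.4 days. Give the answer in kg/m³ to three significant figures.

The peak of an instantaneous 1D plume sits at x = vt; there the Gaussian factor is 1 and C_max = M/(n_e·A·√(4πDt)), where n_e·A is the pore area the mass is dissolved in.
√(4πDt) = √(4π × 0.082 × 3.4) = 1.872 m, so C_max = 11/(0.29 × 110 × 1.872) = 0.184 kg/m³.

0.184 kg/m³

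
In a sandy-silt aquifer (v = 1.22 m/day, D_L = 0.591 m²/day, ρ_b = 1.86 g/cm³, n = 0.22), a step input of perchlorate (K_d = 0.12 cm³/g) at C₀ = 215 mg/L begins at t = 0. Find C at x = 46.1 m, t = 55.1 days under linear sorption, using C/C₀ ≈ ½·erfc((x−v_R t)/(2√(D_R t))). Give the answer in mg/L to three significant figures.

Retardation factor R = 1 + ρ_b·K_d/n = 1 + 1.86 × 0.12/0.22 = 2.015.
Sorption retards both mechanisms: v_R = v/R = 0.6055 m/day, D_R = D/R = 0.2933 m²/day.
v_R·t = 0.6055 × 55.1 = 33.36305 m; 2√(D_R t) = 8.040 m; argument = (46.1 − 33.36305)/8.040 = 1.584.
C = C₀ × ½·erfc(1.584) = 215 × 0.01254 = 2.70 mg/L.

2.70 mg/L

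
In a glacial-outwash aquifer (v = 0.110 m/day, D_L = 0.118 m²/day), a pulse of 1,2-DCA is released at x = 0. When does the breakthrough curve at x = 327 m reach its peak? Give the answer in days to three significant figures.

2960 days

For the 1D instantaneous-source solution, setting ∂C/∂t = 0 at fixed x gives v²t² + 2Dt − x² = 0, so t = (√(D² + v²x²) − D)/v².
√(D² + v²x²) = √(0.118² + 0.110² × 327²) = 35.97; v² = 0.0121.
t = (35.97 − 0.118)/0.0121 = 2960 days (vs. the pure-advection estimate x/v = 2970 d).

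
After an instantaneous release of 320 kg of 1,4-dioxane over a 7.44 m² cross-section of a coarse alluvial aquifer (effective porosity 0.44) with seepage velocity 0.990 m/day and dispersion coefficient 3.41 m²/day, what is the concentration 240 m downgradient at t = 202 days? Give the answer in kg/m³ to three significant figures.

0.588 kg/m³

For an instantaneous plane source, C(x,t) = M/(n_e·A·√(4πDt)) · exp(−(x−vt)²/(4Dt)), with n_e·A the pore (flow) area.
Plume center vt = 0.990 × 202 = 199.98 m, so the well at 240 m is 40.02 m downgradient of the peak.
√(4πDt) = 93.04 m, giving peak height M/(n_e·A·√(4πDt)) = 320/(0.44 × 7.44 × 93.04) = 1.051 kg/m³.
(x−vt)²/(4Dt) = (40.02)²/(4 × 3.41 × 202) = 0.5813; exp(−0.5813) = 0.5592.
C = 1.051 × 0.5592 = 0.588 kg/m³.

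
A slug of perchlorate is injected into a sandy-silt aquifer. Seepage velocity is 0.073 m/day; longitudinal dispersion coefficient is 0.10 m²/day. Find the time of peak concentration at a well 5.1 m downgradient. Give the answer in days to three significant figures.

For the 1D instantaneous-source solution, setting ∂C/∂t = 0 at fixed x gives v²t² + 2Dt − x² = 0, so t = (√(D² + v²x²) − D)/v².
√(D² + v²x²) = √(0.10² + 0.073² × 5.1²) = 0.3855; v² = 0.005329.
t = (0.3855 − 0.10)/0.005329 = 53.6 days (vs. the pure-advection estimate x/v = 69.9 d).

53.6 days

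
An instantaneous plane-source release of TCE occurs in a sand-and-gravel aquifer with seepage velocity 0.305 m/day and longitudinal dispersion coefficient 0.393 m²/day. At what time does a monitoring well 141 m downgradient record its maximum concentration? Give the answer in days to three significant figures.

For the 1D instantaneous-source solution, setting ∂C/∂t = 0 at fixed x gives v²t² + 2Dt − x² = 0, so t = (√(D² + v²x²) − D)/v².
√(D² + v²x²) = √(0.393² + 0.305² × 141²) = 43.01; v² = 0.093025.
t = (43.01 − 0.393)/0.093025 = 458 days (vs. the pure-advection estimate x/v = 462 d).

458 days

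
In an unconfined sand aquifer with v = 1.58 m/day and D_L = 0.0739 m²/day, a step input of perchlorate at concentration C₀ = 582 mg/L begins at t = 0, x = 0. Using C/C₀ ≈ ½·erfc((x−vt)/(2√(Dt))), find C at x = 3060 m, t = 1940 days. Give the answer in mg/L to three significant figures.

361 mg/L

For a continuous step input, C/C₀ ≈ ½·erfc((x−vt)/(2√(Dt))).
vt = 1.58 × 1940 = 3065.2 m and 2√(Dt) = 2√(0.0739 × 1940) = 23.95 m.
Argument (x−vt)/(2√(Dt)) = (3060 − 3065.2)/23.95 = -0.2171; ½·erfc(-0.2171) = 0.6206.
C = 582 × 0.6206 = 361 mg/L.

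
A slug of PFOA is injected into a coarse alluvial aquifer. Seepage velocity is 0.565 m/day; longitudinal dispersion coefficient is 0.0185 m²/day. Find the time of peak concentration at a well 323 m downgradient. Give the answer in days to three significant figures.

For the 1D instantaneous-source solution, setting ∂C/∂t = 0 at fixed x gives v²t² + 2Dt − x² = 0, so t = (√(D² + v²x²) − D)/v².
√(D² + v²x²) = √(0.0185² + 0.565² × 323²) = 182.5; v² = 0.319225.
t = (182.5 − 0.0185)/0.319225 = 572 days (vs. the pure-advection estimate x/v = 572 d).

572 days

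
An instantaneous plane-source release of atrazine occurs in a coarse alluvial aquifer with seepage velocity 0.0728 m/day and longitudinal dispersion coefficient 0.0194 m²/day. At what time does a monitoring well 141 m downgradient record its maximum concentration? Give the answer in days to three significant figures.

1930 days

For the 1D instantaneous-source solution, setting ∂C/∂t = 0 at fixed x gives v²t² + 2Dt − x² = 0, so t = (√(D² + v²x²) − D)/v².
√(D² + v²x²) = √(0.0194² + 0.0728² × 141²) = 10.26; v² = 0.00529984.
t = (10.26 − 0.0194)/0.00529984 = 1930 days (vs. the pure-advection estimate x/v = 1940 d).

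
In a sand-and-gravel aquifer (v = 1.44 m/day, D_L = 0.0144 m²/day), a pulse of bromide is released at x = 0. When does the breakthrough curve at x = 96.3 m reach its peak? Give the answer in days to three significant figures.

For the 1D instantaneous-source solution, setting ∂C/∂t = 0 at fixed x gives v²t² + 2Dt − x² = 0, so t = (√(D² + v²x²) − D)/v².
√(D² + v²x²) = √(0.0144² + 1.44² × 96.3²) = 138.7; v² = 2.0736.
t = (138.7 − 0.0144)/2.0736 = 66.9 days (vs. the pure-advection estimate x/v = 66.9 d).

66.9 days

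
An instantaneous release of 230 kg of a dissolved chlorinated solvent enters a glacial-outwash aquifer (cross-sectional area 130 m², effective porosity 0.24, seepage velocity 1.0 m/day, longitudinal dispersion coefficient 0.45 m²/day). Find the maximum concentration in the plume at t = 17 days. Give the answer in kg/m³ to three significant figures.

The peak of an instantaneous 1D plume sits at x = vt; there the Gaussian factor is 1 and C_max = M/(n_e·A·√(4πDt)), where n_e·A is the pore area the mass is dissolved in.
√(4πDt) = √(4π × 0.45 × 17) = 9.805 m, so C_max = 230/(0.24 × 130 × 9.805) = 0.752 kg/m³.

0.752 kg/m³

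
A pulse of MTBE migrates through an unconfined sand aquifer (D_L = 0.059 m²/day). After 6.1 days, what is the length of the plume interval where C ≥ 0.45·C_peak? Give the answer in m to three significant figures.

2.14 m

The plume is Gaussian with σ = √(2Dt) = √(2 × 0.059 × 6.1) = 0.8484 m.
C/C_peak = exp(−Δx²/(2σ²)) = 0.45 ⇒ Δx = σ·√(−2 ln 0.45) = 0.8484 × 1.264 = 1.072 m.
Width = 2Δx = 2.14 m.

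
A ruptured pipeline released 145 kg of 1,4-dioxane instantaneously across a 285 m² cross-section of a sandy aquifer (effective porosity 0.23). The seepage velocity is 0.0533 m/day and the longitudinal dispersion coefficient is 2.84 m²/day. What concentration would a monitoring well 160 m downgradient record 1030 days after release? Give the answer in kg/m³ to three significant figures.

For an instantaneous plane source, C(x,t) = M/(n_e·A·√(4πDt)) · exp(−(x−vt)²/(4Dt)), with n_e·A the pore (flow) area.
Plume center vt = 0.0533 × 1030 = 54.899 m, so the well at 160 m is 105.101 m downgradient of the peak.
√(4πDt) = 191.7 m, giving peak height M/(n_e·A·√(4πDt)) = 145/(0.23 × 285 × 191.7) = 0.01154 kg/m³.
(x−vt)²/(4Dt) = (105.101)²/(4 × 2.84 × 1030) = 0.9441; exp(−0.9441) = 0.3890.
C = 0.01154 × 0.3890 = 0.00449 kg/m³.

0.00449 kg/m³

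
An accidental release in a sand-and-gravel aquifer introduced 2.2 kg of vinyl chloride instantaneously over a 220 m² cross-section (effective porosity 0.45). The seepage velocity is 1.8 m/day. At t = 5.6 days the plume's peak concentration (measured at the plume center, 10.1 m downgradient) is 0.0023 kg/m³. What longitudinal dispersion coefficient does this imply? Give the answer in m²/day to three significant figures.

1.33 m²/day

At the plume center C_max = M/(n_e·A·√(4πDt)), so D = M²/(4πt·(n_e·A·C_max)²).
n_e·A·C_max = 0.45 × 220 × 0.0023 = 0.2277 kg/m.
D = 2.2²/(4π × 5.6 × 0.2277²) = 1.33 m²/day.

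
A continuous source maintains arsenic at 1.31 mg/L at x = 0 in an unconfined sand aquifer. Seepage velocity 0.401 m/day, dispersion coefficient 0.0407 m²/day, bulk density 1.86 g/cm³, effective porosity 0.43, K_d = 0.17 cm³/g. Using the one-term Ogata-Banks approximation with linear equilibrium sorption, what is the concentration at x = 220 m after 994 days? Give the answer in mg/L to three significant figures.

1.21 mg/L

Retardation factor R = 1 + ρ_b·K_d/n = 1 + 1.86 × 0.17/0.43 = 1.735.
Sorption retards both mechanisms: v_R = v/R = 0.2311 m/day, D_R = D/R = 0.02346 m²/day.
v_R·t = 0.2311 × 994 = 229.7134 m; 2√(D_R t) = 9.658 m; argument = (220 − 229.7134)/9.658 = -1.006.
C = C₀ × ½·erfc(-1.006) = 1.31 × 0.9226 = 1.21 mg/L.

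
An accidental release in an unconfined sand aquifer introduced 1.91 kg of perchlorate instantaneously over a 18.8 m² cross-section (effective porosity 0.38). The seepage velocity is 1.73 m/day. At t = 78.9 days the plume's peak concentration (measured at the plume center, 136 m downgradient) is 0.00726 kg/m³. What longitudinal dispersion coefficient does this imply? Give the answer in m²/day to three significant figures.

At the plume center C_max = M/(n_e·A·√(4πDt)), so D = M²/(4πt·(n_e·A·C_max)²).
n_e·A·C_max = 0.38 × 18.8 × 0.00726 = 0.05187 kg/m.
D = 1.91²/(4π × 78.9 × 0.05187²) = 1.37 m²/day.

1.37 m²/day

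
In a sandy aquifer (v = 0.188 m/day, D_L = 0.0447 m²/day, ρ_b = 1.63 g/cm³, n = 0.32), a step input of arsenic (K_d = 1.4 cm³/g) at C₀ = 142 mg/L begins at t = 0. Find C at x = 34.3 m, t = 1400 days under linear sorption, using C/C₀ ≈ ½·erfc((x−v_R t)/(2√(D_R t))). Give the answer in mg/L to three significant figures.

Retardation factor R = 1 + ρ_b·K_d/n = 1 + 1.63 × 1.4/0.32 = 8.131.
Sorption retards both mechanisms: v_R = v/R = 0.02312 m/day, D_R = D/R = 0.005497 m²/day.
v_R·t = 0.02312 × 1400 = 32.368 m; 2√(D_R t) = 5.548 m; argument = (34.3 − 32.368)/5.548 = 0.3482.
C = C₀ × ½·erfc(0.3482) = 142 × 0.3112 = 44.2 mg/L.

44.2 mg/L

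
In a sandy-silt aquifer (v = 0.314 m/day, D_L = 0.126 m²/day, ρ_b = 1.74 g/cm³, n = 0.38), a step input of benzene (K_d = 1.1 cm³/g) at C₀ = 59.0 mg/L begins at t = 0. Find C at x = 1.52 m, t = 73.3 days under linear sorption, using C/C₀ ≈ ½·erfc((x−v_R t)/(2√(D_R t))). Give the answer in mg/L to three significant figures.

53.4 mg/L

Retardation factor R = 1 + ρ_b·K_d/n = 1 + 1.74 × 1.1/0.38 = 6.037.
Sorption retards both mechanisms: v_R = v/R = 0.05201 m/day, D_R = D/R = 0.02087 m²/day.
v_R·t = 0.05201 × 73.3 = 3.812333 m; 2√(D_R t) = 2.474 m; argument = (1.52 − 3.812333)/2.474 = -0.9266.
C = C₀ × ½·erfc(-0.9266) = 59.0 × 0.9050 = 53.4 mg/L.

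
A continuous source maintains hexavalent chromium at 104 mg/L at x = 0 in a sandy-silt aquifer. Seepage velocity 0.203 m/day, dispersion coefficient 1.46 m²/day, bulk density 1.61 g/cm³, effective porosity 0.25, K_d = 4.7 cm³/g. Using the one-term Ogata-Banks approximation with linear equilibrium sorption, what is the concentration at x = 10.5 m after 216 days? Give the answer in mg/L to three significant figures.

Retardation factor R = 1 + ρ_b·K_d/n = 1 + 1.61 × 4.7/0.25 = 31.27.
Sorption retards both mechanisms: v_R = v/R = 0.006492 m/day, D_R = D/R = 0.04669 m²/day.
v_R·t = 0.006492 × 216 = 1.402272 m; 2√(D_R t) = 6.351 m; argument = (10.5 − 1.402272)/6.351 = 1.432.
C = C₀ × ½·erfc(1.432) = 104 × 0.02143 = 2.23 mg/L.

2.23 mg/L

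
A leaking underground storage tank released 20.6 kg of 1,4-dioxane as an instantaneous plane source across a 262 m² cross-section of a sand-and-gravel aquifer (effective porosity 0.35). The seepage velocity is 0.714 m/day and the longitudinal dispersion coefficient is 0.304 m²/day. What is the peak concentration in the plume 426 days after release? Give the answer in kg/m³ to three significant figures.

The peak of an instantaneous 1D plume sits at x = vt; there the Gaussian factor is 1 and C_max = M/(n_e·A·√(4πDt)), where n_e·A is the pore area the mass is dissolved in.
√(4πDt) = √(4π × 0.304 × 426) = 40.34 m, so C_max = 20.6/(0.35 × 262 × 40.34) = 0.00557 kg/m³.

0.00557 kg/m³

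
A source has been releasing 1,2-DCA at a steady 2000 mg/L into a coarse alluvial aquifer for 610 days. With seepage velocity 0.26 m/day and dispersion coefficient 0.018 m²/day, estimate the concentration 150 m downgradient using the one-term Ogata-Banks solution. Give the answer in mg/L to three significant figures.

1930 mg/L

For a continuous step input, C/C₀ ≈ ½·erfc((x−vt)/(2√(Dt))).
vt = 0.26 × 610 = 158.6 m and 2√(Dt) = 2√(0.018 × 610) = 6.627 m.
Argument (x−vt)/(2√(Dt)) = (150 − 158.6)/6.627 = -1.298; ½·erfc(-1.298) = 0.9668.
C = 2000 × 0.9668 = 1930 mg/L.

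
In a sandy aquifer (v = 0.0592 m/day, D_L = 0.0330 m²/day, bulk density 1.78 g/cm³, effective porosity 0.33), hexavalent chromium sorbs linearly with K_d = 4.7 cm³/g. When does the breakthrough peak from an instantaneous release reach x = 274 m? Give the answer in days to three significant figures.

Retardation factor R = 1 + ρ_b·K_d/n = 1 + 1.78 × 4.7/0.33 = 26.35.
Sorption retards both mechanisms: v_R = v/R = 0.002247 m/day, D_R = D/R = 0.001252 m²/day.
Peak time from v_R²t² + 2D_R t − x² = 0: t = (√(D_R² + v_R²x²) − D_R)/v_R².
√(D_R² + v_R²x²) = √(0.001252² + 0.002247² × 274²) = 0.6157; v_R² = 5.049e-06.
t = (0.6157 − 0.001252)/5.049e-06 = 122000 days.

122000 days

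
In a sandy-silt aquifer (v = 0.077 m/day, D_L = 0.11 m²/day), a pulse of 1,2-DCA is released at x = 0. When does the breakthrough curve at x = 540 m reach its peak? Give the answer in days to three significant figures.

6990 days

For the 1D instantaneous-source solution, setting ∂C/∂t = 0 at fixed x gives v²t² + 2Dt − x² = 0, so t = (√(D² + v²x²) − D)/v².
√(D² + v²x²) = √(0.11² + 0.077² × 540²) = 41.58; v² = 0.005929.
t = (41.58 − 0.11)/0.005929 = 6990 days (vs. the pure-advection estimate x/v = 7010 d).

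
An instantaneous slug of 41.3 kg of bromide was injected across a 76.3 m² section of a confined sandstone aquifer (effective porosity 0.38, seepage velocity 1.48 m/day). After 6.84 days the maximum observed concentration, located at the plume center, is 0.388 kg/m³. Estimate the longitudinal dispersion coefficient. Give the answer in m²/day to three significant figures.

At the plume center C_max = M/(n_e·A·√(4πDt)), so D = M²/(4πt·(n_e·A·C_max)²).
n_e·A·C_max = 0.38 × 76.3 × 0.388 = 11.25 kg/m.
D = 41.3²/(4π × 6.84 × 11.25²) = 0.157 m²/day.

0.157 m²/day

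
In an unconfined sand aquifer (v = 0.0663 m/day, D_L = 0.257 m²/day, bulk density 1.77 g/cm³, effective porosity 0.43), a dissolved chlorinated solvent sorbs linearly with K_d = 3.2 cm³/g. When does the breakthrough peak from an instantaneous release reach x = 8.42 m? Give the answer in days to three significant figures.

Retardation factor R = 1 + ρ_b·K_d/n = 1 + 1.77 × 3.2/0.43 = 14.17.
Sorption retards both mechanisms: v_R = v/R = 0.004679 m/day, D_R = D/R = 0.01814 m²/day.
Peak time from v_R²t² + 2D_R t − x² = 0: t = (√(D_R² + v_R²x²) − D_R)/v_R².
√(D_R² + v_R²x²) = √(0.01814² + 0.004679² × 8.42²) = 0.04337; v_R² = 2.189e-05.
t = (0.04337 − 0.01814)/2.189e-05 = 1150 days.

1150 days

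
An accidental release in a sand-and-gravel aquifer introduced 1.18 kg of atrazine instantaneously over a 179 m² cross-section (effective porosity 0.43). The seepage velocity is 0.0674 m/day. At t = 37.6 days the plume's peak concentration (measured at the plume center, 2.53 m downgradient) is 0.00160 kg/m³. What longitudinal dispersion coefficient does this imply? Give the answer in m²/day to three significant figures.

0.194 m²/day

At the plume center C_max = M/(n_e·A·√(4πDt)), so D = M²/(4πt·(n_e·A·C_max)²).
n_e·A·C_max = 0.43 × 179 × 0.00160 = 0.1232 kg/m.
D = 1.18²/(4π × 37.6 × 0.1232²) = 0.194 m²/day.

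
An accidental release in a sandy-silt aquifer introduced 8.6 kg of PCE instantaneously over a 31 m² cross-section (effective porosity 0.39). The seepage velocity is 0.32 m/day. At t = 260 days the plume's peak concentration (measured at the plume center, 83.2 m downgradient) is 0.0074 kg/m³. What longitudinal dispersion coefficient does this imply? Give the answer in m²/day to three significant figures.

2.83 m²/day

At the plume center C_max = M/(n_e·A·√(4πDt)), so D = M²/(4πt·(n_e·A·C_max)²).
n_e·A·C_max = 0.39 × 31 × 0.0074 = 0.08947 kg/m.
D = 8.6²/(4π × 260 × 0.08947²) = 2.83 m²/day.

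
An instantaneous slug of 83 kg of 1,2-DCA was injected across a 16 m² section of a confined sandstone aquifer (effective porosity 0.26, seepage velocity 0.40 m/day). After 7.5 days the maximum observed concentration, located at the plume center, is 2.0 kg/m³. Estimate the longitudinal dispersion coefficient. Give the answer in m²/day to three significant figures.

1.06 m²/day

At the plume center C_max = M/(n_e·A·√(4πDt)), so D = M²/(4πt·(n_e·A·C_max)²).
n_e·A·C_max = 0.26 × 16 × 2.0 = 8.320 kg/m.
D = 83²/(4π × 7.5 × 8.320²) = 1.06 m²/day.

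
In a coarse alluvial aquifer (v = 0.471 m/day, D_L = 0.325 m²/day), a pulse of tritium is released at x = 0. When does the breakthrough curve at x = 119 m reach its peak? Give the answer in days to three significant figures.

For the 1D instantaneous-source solution, setting ∂C/∂t = 0 at fixed x gives v²t² + 2Dt − x² = 0, so t = (√(D² + v²x²) − D)/v².
√(D² + v²x²) = √(0.325² + 0.471² × 119²) = 56.05; v² = 0.221841.
t = (56.05 − 0.325)/0.221841 = 251 days (vs. the pure-advection estimate x/v = 253 d).

251 days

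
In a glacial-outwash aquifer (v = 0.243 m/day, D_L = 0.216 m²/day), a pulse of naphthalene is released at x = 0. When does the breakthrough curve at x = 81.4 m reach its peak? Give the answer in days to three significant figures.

331 days

For the 1D instantaneous-source solution, setting ∂C/∂t = 0 at fixed x gives v²t² + 2Dt − x² = 0, so t = (√(D² + v²x²) − D)/v².
√(D² + v²x²) = √(0.216² + 0.243² × 81.4²) = 19.78; v² = 0.059049.
t = (19.78 − 0.216)/0.059049 = 331 days (vs. the pure-advection estimate x/v = 335 d).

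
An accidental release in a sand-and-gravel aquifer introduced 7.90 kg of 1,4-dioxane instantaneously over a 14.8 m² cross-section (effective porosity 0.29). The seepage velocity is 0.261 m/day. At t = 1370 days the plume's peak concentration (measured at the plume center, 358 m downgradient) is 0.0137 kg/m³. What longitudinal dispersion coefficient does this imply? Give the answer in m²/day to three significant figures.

1.05 m²/day

At the plume center C_max = M/(n_e·A·√(4πDt)), so D = M²/(4πt·(n_e·A·C_max)²).
n_e·A·C_max = 0.29 × 14.8 × 0.0137 = 0.05880 kg/m.
D = 7.90²/(4π × 1370 × 0.05880²) = 1.05 m²/day.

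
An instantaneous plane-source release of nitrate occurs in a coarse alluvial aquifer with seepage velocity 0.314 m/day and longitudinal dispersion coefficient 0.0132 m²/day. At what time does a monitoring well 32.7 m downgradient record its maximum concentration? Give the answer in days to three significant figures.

For the 1D instantaneous-source solution, setting ∂C/∂t = 0 at fixed x gives v²t² + 2Dt − x² = 0, so t = (√(D² + v²x²) − D)/v².
√(D² + v²x²) = √(0.0132² + 0.314² × 32.7²) = 10.27; v² = 0.098596.
t = (10.27 − 0.0132)/0.098596 = 104 days (vs. the pure-advection estimate x/v = 104 d).

104 days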